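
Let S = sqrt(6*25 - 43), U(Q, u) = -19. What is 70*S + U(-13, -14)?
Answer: -19 + 70*sqrt(107) ≈ 705.09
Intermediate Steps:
S = sqrt(107) (S = sqrt(150 - 43) = sqrt(107) ≈ 10.344)
70*S + U(-13, -14) = 70*sqrt(107) - 19 = -19 + 70*sqrt(107)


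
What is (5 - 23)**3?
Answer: -5832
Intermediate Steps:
(5 - 23)**3 = (-18)**3 = -5832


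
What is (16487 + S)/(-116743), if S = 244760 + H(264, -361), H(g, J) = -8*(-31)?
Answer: -261495/116743 ≈ -2.2399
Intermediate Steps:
H(g, J) = 248
S = 245008 (S = 244760 + 248 = 245008)
(16487 + S)/(-116743) = (16487 + 245008)/(-116743) = 261495*(-1/116743) = -261495/116743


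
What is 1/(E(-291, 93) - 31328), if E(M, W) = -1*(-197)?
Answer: -1/31131 ≈ -3.2122e-5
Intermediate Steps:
E(M, W) = 197
1/(E(-291, 93) - 31328) = 1/(197 - 31328) = 1/(-31131) = -1/31131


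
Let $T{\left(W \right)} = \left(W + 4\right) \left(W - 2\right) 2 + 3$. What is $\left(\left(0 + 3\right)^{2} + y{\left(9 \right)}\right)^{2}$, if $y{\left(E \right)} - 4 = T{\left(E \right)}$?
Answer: $39204$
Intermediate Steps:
$T{\left(W \right)} = 3 + 2 \left(-2 + W\right) \left(4 + W\right)$ ($T{\left(W \right)} = \left(4 + W\right) \left(-2 + W\right) 2 + 3 = \left(-2 + W\right) \left(4 + W\right) 2 + 3 = 2 \left(-2 + W\right) \left(4 + W\right) + 3 = 3 + 2 \left(-2 + W\right) \left(4 + W\right)$)
$y{\left(E \right)} = -9 + 2 E^{2} + 4 E$ ($y{\left(E \right)} = 4 + \left(-13 + 2 E^{2} + 4 E\right) = -9 + 2 E^{2} + 4 E$)
$\left(\left(0 + 3\right)^{2} + y{\left(9 \right)}\right)^{2} = \left(\left(0 + 3\right)^{2} + \left(-9 + 2 \cdot 9^{2} + 4 \cdot 9\right)\right)^{2} = \left(3^{2} + \left(-9 + 2 \cdot 81 + 36\right)\right)^{2} = \left(9 + \left(-9 + 162 + 36\right)\right)^{2} = \left(9 + 189\right)^{2} = 198^{2} = 39204$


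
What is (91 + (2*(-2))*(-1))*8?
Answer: 760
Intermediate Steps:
(91 + (2*(-2))*(-1))*8 = (91 - 4*(-1))*8 = (91 + 4)*8 = 95*8 = 760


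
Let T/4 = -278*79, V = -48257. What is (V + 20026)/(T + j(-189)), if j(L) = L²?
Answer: 28231/52127 ≈ 0.54158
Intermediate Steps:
T = -87848 (T = 4*(-278*79) = 4*(-21962) = -87848)
(V + 20026)/(T + j(-189)) = (-48257 + 20026)/(-87848 + (-189)²) = -28231/(-87848 + 35721) = -28231/(-52127) = -28231*(-1/52127) = 28231/52127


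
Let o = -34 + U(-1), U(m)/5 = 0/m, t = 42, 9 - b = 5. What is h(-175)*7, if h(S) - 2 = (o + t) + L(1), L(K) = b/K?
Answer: 98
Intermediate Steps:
b = 4 (b = 9 - 1*5 = 9 - 5 = 4)
U(m) = 0 (U(m) = 5*(0/m) = 5*0 = 0)
L(K) = 4/K
o = -34 (o = -34 + 0 = -34)
h(S) = 14 (h(S) = 2 + ((-34 + 42) + 4/1) = 2 + (8 + 4*1) = 2 + (8 + 4) = 2 + 12 = 14)
h(-175)*7 = 14*7 = 98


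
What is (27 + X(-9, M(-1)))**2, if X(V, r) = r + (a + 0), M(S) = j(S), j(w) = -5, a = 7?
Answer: 841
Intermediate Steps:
M(S) = -5
X(V, r) = 7 + r (X(V, r) = r + (7 + 0) = r + 7 = 7 + r)
(27 + X(-9, M(-1)))**2 = (27 + (7 - 5))**2 = (27 + 2)**2 = 29**2 = 841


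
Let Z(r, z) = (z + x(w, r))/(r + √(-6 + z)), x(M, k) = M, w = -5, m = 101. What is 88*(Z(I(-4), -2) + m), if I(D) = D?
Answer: 26972/3 + 154*I*√2/3 ≈ 8990.7 + 72.596*I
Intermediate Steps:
Z(r, z) = (-5 + z)/(r + √(-6 + z)) (Z(r, z) = (z - 5)/(r + √(-6 + z)) = (-5 + z)/(r + √(-6 + z)))
88*(Z(I(-4), -2) + m) = 88*((-5 - 2)/(-4 + √(-6 - 2)) + 101) = 88*(-7/(-4 + √(-8)) + 101) = 88*(-7/(-4 + 2*I*√2) + 101) = 88*(101 - 7/(-4 + 2*I*√2)) = 8888 - 616/(-4 + 2*I*√2)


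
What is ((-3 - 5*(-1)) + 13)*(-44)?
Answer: -660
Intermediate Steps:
((-3 - 5*(-1)) + 13)*(-44) = ((-3 + 5) + 13)*(-44) = (2 + 13)*(-44) = 15*(-44) = -660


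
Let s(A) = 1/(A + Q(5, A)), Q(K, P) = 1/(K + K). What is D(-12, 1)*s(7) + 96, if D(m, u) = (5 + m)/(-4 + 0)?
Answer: 13667/142 ≈ 96.246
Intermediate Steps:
D(m, u) = -5/4 - m/4 (D(m, u) = (5 + m)/(-4) = (5 + m)*(-¼) = -5/4 - m/4)
Q(K, P) = 1/(2*K)
s(A) = 1/(⅒ + A) (s(A) = 1/(A + (½)/5) = 1/(A + (½)*(⅕)) = 1/(A + ⅒) = 1/(⅒ + A))
D(-12, 1)*s(7) + 96 = (-5/4 - ¼*(-12))*(10/(1 + 10*7)) + 96 = (-5/4 + 3)*(10/(1 + 70)) + 96 = 7*(10/71)/4 + 96 = 7*(10*(1/71))/4 + 96 = (7/4)*(10/71) + 96 = 35/142 + 96 = 13667/142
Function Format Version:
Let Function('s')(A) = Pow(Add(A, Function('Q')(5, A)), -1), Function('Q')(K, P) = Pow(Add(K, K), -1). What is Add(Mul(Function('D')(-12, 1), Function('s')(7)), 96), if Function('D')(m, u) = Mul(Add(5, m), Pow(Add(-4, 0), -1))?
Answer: Rational(13667, 142) ≈ 96.246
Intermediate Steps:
Function('D')(m, u) = Add(Rational(-5, 4), Mul(Rational(-1, 4), m)) (Function('D')(m, u) = Mul(Add(5, m), Pow(-4, -1)) = Mul(Add(5, m), Rational(-1, 4)) = Add(Rational(-5, 4), Mul(Rational(-1, 4), m)))
Function('Q')(K, P) = Mul(Rational(1, 2), Pow(K, -1)) (Function('Q')(K, P) = Pow(Mul(2, K), -1) = Mul(Rational(1, 2), Pow(K, -1)))
Function('s')(A) = Pow(Add(Rational(1, 10), A), -1) (Function('s')(A) = Pow(Add(A, Mul(Rational(1, 2), Pow(5, -1))), -1) = Pow(Add(A, Mul(Rational(1, 2), Rational(1, 5))), -1) = Pow(Add(A, Rational(1, 10)), -1) = Pow(Add(Rational(1, 10), A), -1))
Add(Mul(Function('D')(-12, 1), Function('s')(7)), 96) = Add(Mul(Add(Rational(-5, 4), Mul(Rational(-1, 4), -12)), Mul(10, Pow(Add(1, Mul(10, 7)), -1))), 96) = Add(Mul(Add(Rational(-5, 4), 3), Mul(10, Pow(Add(1, 70), -1))), 96) = Add(Mul(Rational(7, 4), Mul(10, Pow(71, -1))), 96) = Add(Mul(Rational(7, 4), Mul(10, Rational(1, 71))), 96) = Add(Mul(Rational(7, 4), Rational(10, 71)), 96) = Add(Rational(35, 142), 96) = Rational(13667, 142)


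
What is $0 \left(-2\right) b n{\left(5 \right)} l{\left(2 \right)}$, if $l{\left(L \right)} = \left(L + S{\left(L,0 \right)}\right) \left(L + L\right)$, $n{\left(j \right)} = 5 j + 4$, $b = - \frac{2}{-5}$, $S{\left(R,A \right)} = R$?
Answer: $0$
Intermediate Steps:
$b = \frac{2}{5}$ ($b = \left(-2\right) \left(- \frac{1}{5}\right) = \frac{2}{5} \approx 0.4$)
$n{\left(j \right)} = 4 + 5 j$
$l{\left(L \right)} = 4 L^{2}$ ($l{\left(L \right)} = \left(L + L\right) \left(L + L\right) = 2 L 2 L = 4 L^{2}$)
$0 \left(-2\right) b n{\left(5 \right)} l{\left(2 \right)} = 0 \left(-2\right) \frac{2}{5} \left(4 + 5 \cdot 5\right) 4 \cdot 2^{2} = 0 \cdot \frac{2}{5} \left(4 + 25\right) 4 \cdot 4 = 0 \cdot 29 \cdot 16 = 0 \cdot 464 = 0$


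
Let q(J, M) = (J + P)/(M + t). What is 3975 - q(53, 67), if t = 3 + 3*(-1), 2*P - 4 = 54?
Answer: 266243/67 ≈ 3973.8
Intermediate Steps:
P = 29 (P = 2 + (½)*54 = 2 + 27 = 29)
t = 0 (t = 3 - 3 = 0)
q(J, M) = (29 + J)/M (q(J, M) = (J + 29)/(M + 0) = (29 + J)/M)
3975 - q(53, 67) = 3975 - (29 + 53)/67 = 3975 - 82/67 = 266243/67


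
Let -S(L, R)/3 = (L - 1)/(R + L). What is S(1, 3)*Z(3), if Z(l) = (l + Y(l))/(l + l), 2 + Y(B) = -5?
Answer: 0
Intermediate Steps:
Y(B) = -7 (Y(B) = -2 - 5 = -7)
S(L, R) = -3*(-1 + L)/(L + R) (S(L, R) = -3*(L - 1)/(R + L) = -3*(-1 + L)/(L + R))
Z(l) = (-7 + l)/(2*l) (Z(l) = (l - 7)/(l + l) = (-7 + l)/((2*l)) = (-7 + l)*(1/(2*l)) = (-7 + l)/(2*l))
S(1, 3)*Z(3) = (3*(1 - 1*1)/(1 + 3))*((½)*(-7 + 3)/3) = (3*(1 - 1)/4)*((½)*(⅓)*(-4)) = (3*(¼)*0)*(-⅔) = 0*(-⅔) = 0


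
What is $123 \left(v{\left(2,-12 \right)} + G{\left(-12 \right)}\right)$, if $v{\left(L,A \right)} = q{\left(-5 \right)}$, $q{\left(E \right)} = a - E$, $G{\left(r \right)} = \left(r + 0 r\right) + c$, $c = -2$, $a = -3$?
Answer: $-1476$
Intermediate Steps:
$G{\left(r \right)} = -2 + r$ ($G{\left(r \right)} = \left(r + 0 r\right) - 2 = \left(r + 0\right) - 2 = r - 2 = -2 + r$)
$q{\left(E \right)} = -3 - E$
$v{\left(L,A \right)} = 2$ ($v{\left(L,A \right)} = -3 - -5 = -3 + 5 = 2$)
$123 \left(v{\left(2,-12 \right)} + G{\left(-12 \right)}\right) = 123 \left(2 - 14\right) = 123 \left(-12\right) = -1476$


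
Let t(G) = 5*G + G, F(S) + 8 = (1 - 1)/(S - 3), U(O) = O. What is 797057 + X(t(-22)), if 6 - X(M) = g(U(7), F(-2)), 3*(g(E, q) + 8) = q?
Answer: 2391221/3 ≈ 7.9707e+5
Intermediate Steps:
F(S) = -8 (F(S) = -8 + (1 - 1)/(S - 3) = -8 + 0/(-3 + S) = -8 + 0 = -8)
t(G) = 6*G
g(E, q) = -8 + q/3
X(M) = 50/3 (X(M) = 6 - (-8 + (⅓)*(-8)) = 6 - (-8 - 8/3) = 6 - 1*(-32/3) = 6 + 32/3 = 50/3)
797057 + X(t(-22)) = 797057 + 50/3 = 2391221/3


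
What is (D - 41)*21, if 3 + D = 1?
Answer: -903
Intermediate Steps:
D = -2 (D = -3 + 1 = -2)
(D - 41)*21 = (-2 - 41)*21 = -43*21 = -903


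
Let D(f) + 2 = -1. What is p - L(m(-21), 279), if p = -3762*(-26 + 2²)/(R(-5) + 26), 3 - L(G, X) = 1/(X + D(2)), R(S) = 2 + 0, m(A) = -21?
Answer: 5704927/1932 ≈ 2952.9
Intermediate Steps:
D(f) = -3 (D(f) = -2 - 1 = -3)
R(S) = 2
L(G, X) = 3 - 1/(-3 + X) (L(G, X) = 3 - 1/(X - 3) = 3 - 1/(-3 + X))
p = 20691/7 (p = -3762*(-26 + 2²)/(2 + 26) = -3762*(-26 + 4)/28 = -(-82764)/28 = -3762*(-11/14) = 20691/7 ≈ 2955.9)
p - L(m(-21), 279) = 20691/7 - (-10 + 3*279)/(-3 + 279) = 20691/7 - (-10 + 837)/276 = 20691/7 - 827/276 = 5704927/1932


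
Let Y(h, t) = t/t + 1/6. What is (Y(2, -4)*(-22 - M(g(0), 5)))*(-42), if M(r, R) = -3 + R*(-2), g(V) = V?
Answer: 441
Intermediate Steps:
Y(h, t) = 7/6 (Y(h, t) = 1 + 1*(1/6) = 1 + 1/6 = 7/6)
M(r, R) = -3 - 2*R
(Y(2, -4)*(-22 - M(g(0), 5)))*(-42) = (7*(-22 - (-3 - 2*5))/6)*(-42) = (7*(-22 - (-3 - 10))/6)*(-42) = (7*(-22 - 1*(-13))/6)*(-42) = (7*(-22 + 13)/6)*(-42) = ((7/6)*(-9))*(-42) = -21/2*(-42) = 441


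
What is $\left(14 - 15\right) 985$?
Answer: $-985$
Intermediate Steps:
$\left(14 - 15\right) 985 = \left(-1\right) 985 = -985$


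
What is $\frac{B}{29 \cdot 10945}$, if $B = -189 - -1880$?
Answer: $\frac{1691}{317405} \approx 0.0053276$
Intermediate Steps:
$B = 1691$ ($B = -189 + 1880 = 1691$)
$\frac{B}{29 \cdot 10945} = \frac{1691}{29 \cdot 10945} = \frac{1691}{317405}$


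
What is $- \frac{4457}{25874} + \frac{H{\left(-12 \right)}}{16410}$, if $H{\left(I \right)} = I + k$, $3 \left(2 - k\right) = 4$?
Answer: $- \frac{110148913}{636888510} \approx -0.17295$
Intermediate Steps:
$k = \frac{2}{3}$ ($k = 2 - \frac{4}{3} = \frac{2}{3} \approx 0.66667$)
$H{\left(I \right)} = \frac{2}{3} + I$ ($H{\left(I \right)} = I + \frac{2}{3} = \frac{2}{3} + I$)
$- \frac{4457}{25874} + \frac{H{\left(-12 \right)}}{16410} = - \frac{4457}{25874} + \frac{\frac{2}{3} - 12}{16410} = \left(-4457\right) \frac{1}{25874} - \frac{17}{24615} = - \frac{4457}{25874} - \frac{17}{24615} = - \frac{110148913}{636888510}$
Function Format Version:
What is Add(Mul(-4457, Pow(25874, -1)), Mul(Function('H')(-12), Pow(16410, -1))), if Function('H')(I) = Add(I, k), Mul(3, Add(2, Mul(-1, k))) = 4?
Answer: Rational(-110148913, 636888510) ≈ -0.17295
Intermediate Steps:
k = Rational(2, 3) (k = Add(2, Mul(Rational(-1, 3), 4)) = Add(2, Rational(-4, 3)) = Rational(2, 3) ≈ 0.66667)
Function('H')(I) = Add(Rational(2, 3), I) (Function('H')(I) = Add(I, Rational(2, 3)) = Add(Rational(2, 3), I))
Add(Mul(-4457, Pow(25874, -1)), Mul(Function('H')(-12), Pow(16410, -1))) = Add(Mul(-4457, Pow(25874, -1)), Mul(Add(Rational(2, 3), -12), Pow(16410, -1))) = Add(Mul(-4457, Rational(1, 25874)), Mul(Rational(-34, 3), Rational(1, 16410))) = Add(Rational(-4457, 25874), Rational(-17, 24615)) = Rational(-110148913, 636888510)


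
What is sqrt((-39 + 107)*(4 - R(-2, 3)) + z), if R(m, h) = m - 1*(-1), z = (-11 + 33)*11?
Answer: sqrt(582) ≈ 24.125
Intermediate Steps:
z = 242 (z = 22*11 = 242)
R(m, h) = 1 + m (R(m, h) = m + 1 = 1 + m)
sqrt((-39 + 107)*(4 - R(-2, 3)) + z) = sqrt((-39 + 107)*(4 - (1 - 2)) + 242) = sqrt(68*(4 - 1*(-1)) + 242) = sqrt(68*(4 + 1) + 242) = sqrt(68*5 + 242) = sqrt(340 + 242) = sqrt(582)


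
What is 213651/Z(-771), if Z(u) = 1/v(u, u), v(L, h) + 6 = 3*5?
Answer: 1922859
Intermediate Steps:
v(L, h) = 9 (v(L, h) = -6 + 3*5 = -6 + 15 = 9)
Z(u) = 1/9
213651/Z(-771) = 213651/(1/9) = 213651*9 = 1922859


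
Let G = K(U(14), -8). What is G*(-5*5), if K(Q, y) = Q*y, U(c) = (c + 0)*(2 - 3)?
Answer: -2800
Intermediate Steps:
U(c) = -c (U(c) = c*(-1) = -c)
G = 112 (G = -1*14*(-8) = -14*(-8) = 112)
G*(-5*5) = 112*(-5*5) = 112*(-25) = -2800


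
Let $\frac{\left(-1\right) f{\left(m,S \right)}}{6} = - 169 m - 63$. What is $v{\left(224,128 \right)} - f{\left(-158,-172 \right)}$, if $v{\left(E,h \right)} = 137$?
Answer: $159971$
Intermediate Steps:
$f{\left(m,S \right)} = 378 + 1014 m$ ($f{\left(m,S \right)} = - 6 \left(- 169 m - 63\right) = - 6 \left(-63 - 169 m\right) = 378 + 1014 m$)
$v{\left(224,128 \right)} - f{\left(-158,-172 \right)} = 137 - \left(378 + 1014 \left(-158\right)\right) = 137 - \left(378 - 160212\right) = 137 - -159834 = 137 + 159834 = 159971$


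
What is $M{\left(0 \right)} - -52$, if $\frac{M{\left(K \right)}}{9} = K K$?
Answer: $52$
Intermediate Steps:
$M{\left(K \right)} = 9 K^{2}$ ($M{\left(K \right)} = 9 K K = 9 K^{2}$)
$M{\left(0 \right)} - -52 = 9 \cdot 0^{2} - -52 = 9 \cdot 0 + 52 = 0 + 52 = 52$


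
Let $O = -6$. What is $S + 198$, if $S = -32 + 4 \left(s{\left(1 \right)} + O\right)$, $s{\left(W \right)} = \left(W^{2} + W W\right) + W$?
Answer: $154$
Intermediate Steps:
$s{\left(W \right)} = W + 2 W^{2}$ ($s{\left(W \right)} = \left(W^{2} + W^{2}\right) + W = 2 W^{2} + W = W + 2 W^{2}$)
$S = -44$ ($S = -32 + 4 \left(1 \left(1 + 2 \cdot 1\right) - 6\right) = -32 + 4 \left(1 \left(1 + 2\right) - 6\right) = -32 + 4 \left(1 \cdot 3 - 6\right) = -32 + 4 \left(3 - 6\right) = -32 + 4 \left(-3\right) = -32 - 12 = -44$)
$S + 198 = -44 + 198 = 154$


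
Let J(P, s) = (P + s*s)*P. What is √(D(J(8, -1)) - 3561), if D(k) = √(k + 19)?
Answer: √(-3561 + √91) ≈ 59.594*I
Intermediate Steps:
J(P, s) = P*(P + s²) (J(P, s) = (P + s²)*P = P*(P + s²))
D(k) = √(19 + k)
√(D(J(8, -1)) - 3561) = √(√(19 + 8*(8 + (-1)²)) - 3561) = √(√(19 + 8*(8 + 1)) - 3561) = √(√(19 + 8*9) - 3561) = √(√(19 + 72) - 3561) = √(√91 - 3561) = √(-3561 + √91)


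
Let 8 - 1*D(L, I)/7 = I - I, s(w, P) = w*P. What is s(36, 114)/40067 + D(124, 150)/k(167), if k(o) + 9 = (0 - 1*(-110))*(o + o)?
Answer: 152987776/1471700977 ≈ 0.10395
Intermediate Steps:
s(w, P) = P*w
D(L, I) = 56 (D(L, I) = 56 - 7*(I - I) = 56 - 7*0 = 56 + 0 = 56)
k(o) = -9 + 220*o (k(o) = -9 + (0 - 1*(-110))*(o + o) = -9 + (0 + 110)*(2*o) = -9 + 110*(2*o) = -9 + 220*o)
s(36, 114)/40067 + D(124, 150)/k(167) = (114*36)/40067 + 56/(-9 + 220*167) = 4104*(1/40067) + 56/(-9 + 36740) = 4104/40067 + 56/36731 = 152987776/1471700977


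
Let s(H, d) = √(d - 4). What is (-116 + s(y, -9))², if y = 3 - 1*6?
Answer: (116 - I*√13)² ≈ 13443.0 - 836.49*I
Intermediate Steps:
y = -3 (y = 3 - 6 = -3)
s(H, d) = √(-4 + d)
(-116 + s(y, -9))² = (-116 + √(-4 - 9))² = (-116 + √(-13))² = (-116 + I*√13)²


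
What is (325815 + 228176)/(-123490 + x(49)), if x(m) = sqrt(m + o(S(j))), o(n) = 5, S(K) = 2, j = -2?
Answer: -34206174295/7624890023 - 1661973*sqrt(6)/15249780046 ≈ -4.4864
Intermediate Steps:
x(m) = sqrt(5 + m) (x(m) = sqrt(m + 5) = sqrt(5 + m))
(325815 + 228176)/(-123490 + x(49)) = (325815 + 228176)/(-123490 + sqrt(5 + 49)) = 553991/(-123490 + sqrt(54)) = 553991/(-123490 + 3*sqrt(6))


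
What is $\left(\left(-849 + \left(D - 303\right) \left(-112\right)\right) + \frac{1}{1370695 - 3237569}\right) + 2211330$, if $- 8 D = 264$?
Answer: $\frac{4196943708761}{1866874} \approx 2.2481 \cdot 10^{6}$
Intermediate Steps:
$D = -33$ ($D = \left(- \frac{1}{8}\right) 264 = -33$)
$\left(\left(-849 + \left(D - 303\right) \left(-112\right)\right) + \frac{1}{1370695 - 3237569}\right) + 2211330 = \left(\left(-849 + \left(-33 - 303\right) \left(-112\right)\right) + \frac{1}{1370695 - 3237569}\right) + 2211330 = \left(\left(-849 - -37632\right) + \frac{1}{-1866874}\right) + 2211330 = \left(\left(-849 + 37632\right) - \frac{1}{1866874}\right) + 2211330 = \left(36783 - \frac{1}{1866874}\right) + 2211330 = \frac{68669226341}{1866874} + 2211330 = \frac{4196943708761}{1866874}$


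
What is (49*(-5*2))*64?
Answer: -31360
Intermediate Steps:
(49*(-5*2))*64 = (49*(-10))*64 = -490*64 = -31360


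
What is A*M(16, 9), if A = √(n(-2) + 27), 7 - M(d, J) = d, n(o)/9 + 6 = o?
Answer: -27*I*√5 ≈ -60.374*I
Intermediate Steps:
n(o) = -54 + 9*o
M(d, J) = 7 - d
A = 3*I*√5 (A = √((-54 + 9*(-2)) + 27) = √((-54 - 18) + 27) = √(-72 + 27) = √(-45) = 3*I*√5 ≈ 6.7082*I)
A*M(16, 9) = (3*I*√5)*(7 - 1*16) = (3*I*√5)*(7 - 16) = (3*I*√5)*(-9) = -27*I*√5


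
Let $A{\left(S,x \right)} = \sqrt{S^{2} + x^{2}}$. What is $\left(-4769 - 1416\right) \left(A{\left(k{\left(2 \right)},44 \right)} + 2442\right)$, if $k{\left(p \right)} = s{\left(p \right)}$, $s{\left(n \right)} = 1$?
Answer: $-15103770 - 6185 \sqrt{1937} \approx -1.5376 \cdot 10^{7}$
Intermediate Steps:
$k{\left(p \right)} = 1$
$\left(-4769 - 1416\right) \left(A{\left(k{\left(2 \right)},44 \right)} + 2442\right) = \left(-4769 - 1416\right) \left(\sqrt{1^{2} + 44^{2}} + 2442\right) = - 6185 \left(\sqrt{1 + 1936} + 2442\right) = - 6185 \left(\sqrt{1937} + 2442\right) = - 6185 \left(2442 + \sqrt{1937}\right) = -15103770 - 6185 \sqrt{1937}$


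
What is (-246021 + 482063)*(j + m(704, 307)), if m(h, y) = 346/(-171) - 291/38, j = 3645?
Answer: 146733030859/171 ≈ 8.5809e+8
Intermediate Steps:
m(h, y) = -3311/342 (m(h, y) = 346*(-1/171) - 291*1/38 = -346/171 - 291/38 = -3311/342)
(-246021 + 482063)*(j + m(704, 307)) = (-246021 + 482063)*(3645 - 3311/342) = 236042*(1243279/342) = 146733030859/171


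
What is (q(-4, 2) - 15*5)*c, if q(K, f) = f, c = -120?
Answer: 8760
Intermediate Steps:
(q(-4, 2) - 15*5)*c = (2 - 15*5)*(-120) = (2 - 75)*(-120) = -73*(-120) = 8760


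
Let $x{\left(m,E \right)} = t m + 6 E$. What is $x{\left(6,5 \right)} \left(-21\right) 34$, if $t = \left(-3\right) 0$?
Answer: $-21420$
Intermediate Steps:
$t = 0$
$x{\left(m,E \right)} = 6 E$ ($x{\left(m,E \right)} = 0 m + 6 E = 0 + 6 E = 6 E$)
$x{\left(6,5 \right)} \left(-21\right) 34 = 6 \cdot 5 \left(-21\right) 34 = 30 \left(-21\right) 34 = \left(-630\right) 34 = -21420$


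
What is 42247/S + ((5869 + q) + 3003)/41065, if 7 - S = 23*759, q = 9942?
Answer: -281313751/143316850 ≈ -1.9629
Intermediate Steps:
S = -17450 (S = 7 - 23*759 = 7 - 1*17457 = 7 - 17457 = -17450)
42247/S + ((5869 + q) + 3003)/41065 = 42247/(-17450) + ((5869 + 9942) + 3003)/41065 = 42247*(-1/17450) + (15811 + 3003)*(1/41065) = -42247/17450 + 18814*(1/41065) = -42247/17450 + 18814/41065 = -281313751/143316850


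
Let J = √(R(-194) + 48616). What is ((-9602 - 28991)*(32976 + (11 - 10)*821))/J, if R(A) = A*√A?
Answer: -1304327621*√2/(2*√(24308 - 97*I*√194)) ≈ -5.9087e+6 - 1.6408e+5*I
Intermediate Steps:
R(A) = A^(3/2)
J = √(48616 - 194*I*√194) (J = √((-194)^(3/2) + 48616) = √(-194*I*√194 + 48616) = √(48616 - 194*I*√194) ≈ 220.58 - 6.1251*I)
((-9602 - 28991)*(32976 + (11 - 10)*821))/J = ((-9602 - 28991)*(32976 + (11 - 10)*821))/(√(48616 - 194*I*√194)) = (-38593*(32976 + 1*821))/√(48616 - 194*I*√194) = (-38593*(32976 + 821))/√(48616 - 194*I*√194) = (-38593*33797)/√(48616 - 194*I*√194) = -1304327621/√(48616 - 194*I*√194)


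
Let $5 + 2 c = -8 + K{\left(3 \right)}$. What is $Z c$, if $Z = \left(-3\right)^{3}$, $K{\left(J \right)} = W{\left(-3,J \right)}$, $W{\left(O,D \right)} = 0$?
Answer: $\frac{351}{2} \approx 175.5$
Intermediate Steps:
$K{\left(J \right)} = 0$
$Z = -27$
$c = - \frac{13}{2}$ ($c = - \frac{5}{2} + \frac{-8 + 0}{2} = - \frac{5}{2} + \frac{1}{2} \left(-8\right) = - \frac{5}{2} - 4 = - \frac{13}{2} \approx -6.5$)
$Z c = \left(-27\right) \left(- \frac{13}{2}\right) = \frac{351}{2}$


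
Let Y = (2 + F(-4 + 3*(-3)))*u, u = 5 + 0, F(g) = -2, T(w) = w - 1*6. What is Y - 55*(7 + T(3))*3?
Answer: -660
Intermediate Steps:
T(w) = -6 + w (T(w) = w - 6 = -6 + w)
u = 5
Y = 0 (Y = (2 - 2)*5 = 0*5 = 0)
Y - 55*(7 + T(3))*3 = 0 - 55*(7 + (-6 + 3))*3 = 0 - 55*(7 - 3)*3 = 0 - 220*3 = 0 - 55*12 = 0 - 660 = -660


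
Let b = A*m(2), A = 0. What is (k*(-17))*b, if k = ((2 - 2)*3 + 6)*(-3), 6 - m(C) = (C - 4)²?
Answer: 0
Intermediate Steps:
m(C) = 6 - (-4 + C)² (m(C) = 6 - (C - 4)² = 6 - (-4 + C)²)
b = 0 (b = 0*(6 - (-4 + 2)²) = 0*(6 - 1*(-2)²) = 0*(6 - 1*4) = 0*(6 - 4) = 0*2 = 0)
k = -18 (k = (0*3 + 6)*(-3) = (0 + 6)*(-3) = 6*(-3) = -18)
(k*(-17))*b = -18*(-17)*0 = 306*0 = 0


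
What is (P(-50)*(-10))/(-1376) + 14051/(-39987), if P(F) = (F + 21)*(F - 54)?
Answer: 74167109/3438882 ≈ 21.567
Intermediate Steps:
P(F) = (-54 + F)*(21 + F) (P(F) = (21 + F)*(-54 + F) = (-54 + F)*(21 + F))
(P(-50)*(-10))/(-1376) + 14051/(-39987) = ((-1134 + (-50)**2 - 33*(-50))*(-10))/(-1376) + 14051/(-39987) = ((-1134 + 2500 + 1650)*(-10))*(-1/1376) + 14051*(-1/39987) = (3016*(-10))*(-1/1376) - 14051/39987 = -30160*(-1/1376) - 14051/39987 = 1885/86 - 14051/39987 = 74167109/3438882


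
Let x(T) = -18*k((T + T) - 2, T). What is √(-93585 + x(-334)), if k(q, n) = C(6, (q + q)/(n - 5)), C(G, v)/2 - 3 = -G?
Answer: I*√93477 ≈ 305.74*I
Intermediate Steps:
C(G, v) = 6 - 2*G (C(G, v) = 6 + 2*(-G) = 6 - 2*G)
k(q, n) = -6 (k(q, n) = 6 - 2*6 = 6 - 12 = -6)
x(T) = 108 (x(T) = -18*(-6) = 108)
√(-93585 + x(-334)) = √(-93585 + 108) = √(-93477) = I*√93477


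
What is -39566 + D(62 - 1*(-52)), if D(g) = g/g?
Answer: -39565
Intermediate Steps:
D(g) = 1
-39566 + D(62 - 1*(-52)) = -39566 + 1 = -39565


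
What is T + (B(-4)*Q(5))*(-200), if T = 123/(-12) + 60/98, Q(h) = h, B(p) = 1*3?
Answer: -589889/196 ≈ -3009.6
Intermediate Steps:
B(p) = 3
T = -1889/196 (T = 123*(-1/12) + 60*(1/98) = -41/4 + 30/49 = -1889/196 ≈ -9.6378)
T + (B(-4)*Q(5))*(-200) = -1889/196 + (3*5)*(-200) = -1889/196 + 15*(-200) = -1889/196 - 3000 = -589889/196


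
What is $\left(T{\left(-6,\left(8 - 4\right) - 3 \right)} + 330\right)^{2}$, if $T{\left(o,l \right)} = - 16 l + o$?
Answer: $94864$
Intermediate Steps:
$T{\left(o,l \right)} = o - 16 l$
$\left(T{\left(-6,\left(8 - 4\right) - 3 \right)} + 330\right)^{2} = \left(\left(-6 - 16 \left(\left(8 - 4\right) - 3\right)\right) + 330\right)^{2} = \left(\left(-6 - 16 \left(4 - 3\right)\right) + 330\right)^{2} = \left(\left(-6 - 16\right) + 330\right)^{2} = \left(-22 + 330\right)^{2} = 308^{2} = 94864$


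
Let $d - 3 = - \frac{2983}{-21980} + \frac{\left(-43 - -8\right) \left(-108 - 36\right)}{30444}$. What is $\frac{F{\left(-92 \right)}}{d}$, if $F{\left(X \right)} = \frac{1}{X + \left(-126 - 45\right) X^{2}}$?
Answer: $- \frac{88795}{424295237437} \approx -2.0928 \cdot 10^{-7}$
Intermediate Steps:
$F{\left(X \right)} = \frac{1}{X - 171 X^{2}}$ ($F{\left(X \right)} = \frac{1}{X + \left(-126 - 45\right) X^{2}} = \frac{1}{X - 171 X^{2}}$)
$d = \frac{1172543}{355180}$ ($d = 3 - \left(- \frac{19}{140} - \frac{\left(-43 - -8\right) \left(-108 - 36\right)}{30444}\right) = 3 - \left(- \frac{19}{140} - \left(-43 + 8\right) \left(-144\right) \frac{1}{30444}\right) = 3 + \left(\frac{19}{140} + \left(-35\right) \left(-144\right) \frac{1}{30444}\right) = 3 + \left(\frac{19}{140} + 5040 \cdot \frac{1}{30444}\right) = 3 + \left(\frac{19}{140} + \frac{420}{2537}\right) = 3 + \frac{107003}{355180} = \frac{1172543}{355180} \approx 3.3013$)
$\frac{F{\left(-92 \right)}}{d} = \frac{\left(-1\right) \frac{1}{-92} \frac{1}{-1 + 171 \left(-92\right)}}{\frac{1172543}{355180}} = \left(-1\right) \left(- \frac{1}{92}\right) \frac{1}{-1 - 15732} \cdot \frac{355180}{1172543} = \left(-1\right) \left(- \frac{1}{92}\right) \frac{1}{-15733} \cdot \frac{355180}{1172543} = \left(-1\right) \left(- \frac{1}{92}\right) \left(- \frac{1}{15733}\right) \frac{355180}{1172543} = \left(- \frac{1}{1447436}\right) \frac{355180}{1172543} = - \frac{88795}{424295237437}$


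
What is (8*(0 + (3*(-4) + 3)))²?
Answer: 5184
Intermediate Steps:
(8*(0 + (3*(-4) + 3)))² = (8*(0 + (-12 + 3)))² = (8*(0 - 9))² = (8*(-9))² = (-72)² = 5184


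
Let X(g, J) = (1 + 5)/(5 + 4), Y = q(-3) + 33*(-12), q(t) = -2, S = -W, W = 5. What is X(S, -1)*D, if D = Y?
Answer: -796/3 ≈ -265.33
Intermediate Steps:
S = -5 (S = -1*5 = -5)
Y = -398 (Y = -2 + 33*(-12) = -2 - 396 = -398)
X(g, J) = 2/3 (X(g, J) = 6/9 = 6*(1/9) = 2/3)
D = -398
X(S, -1)*D = (2/3)*(-398) = -796/3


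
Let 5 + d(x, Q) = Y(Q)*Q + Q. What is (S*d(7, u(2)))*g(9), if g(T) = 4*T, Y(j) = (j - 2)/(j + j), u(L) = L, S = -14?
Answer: 1512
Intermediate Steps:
Y(j) = (-2 + j)/(2*j) (Y(j) = (-2 + j)/((2*j)) = (-2 + j)*(1/(2*j)) = (-2 + j)/(2*j))
d(x, Q) = -6 + 3*Q/2 (d(x, Q) = -5 + (((-2 + Q)/(2*Q))*Q + Q) = -5 + ((-1 + Q/2) + Q) = -5 + (-1 + 3*Q/2) = -6 + 3*Q/2)
(S*d(7, u(2)))*g(9) = (-14*(-6 + (3/2)*2))*(4*9) = -14*(-6 + 3)*36 = -14*(-3)*36 = 42*36 = 1512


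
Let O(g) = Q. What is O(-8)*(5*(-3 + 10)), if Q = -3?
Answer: -105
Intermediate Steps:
O(g) = -3
O(-8)*(5*(-3 + 10)) = -15*(-3 + 10) = -15*7 = -3*35 = -105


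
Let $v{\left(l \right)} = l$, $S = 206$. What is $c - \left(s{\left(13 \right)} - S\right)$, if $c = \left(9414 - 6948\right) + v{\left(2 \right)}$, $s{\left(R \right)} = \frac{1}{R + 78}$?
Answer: $\frac{243333}{91} \approx 2674.0$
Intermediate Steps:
$s{\left(R \right)} = \frac{1}{78 + R}$
$c = 2468$ ($c = \left(9414 - 6948\right) + 2 = 2466 + 2 = 2468$)
$c - \left(s{\left(13 \right)} - S\right) = 2468 - \left(\frac{1}{78 + 13} - 206\right) = 2468 - \left(\frac{1}{91} - 206\right) = 2468 - - \frac{18745}{91} = 2468 + \frac{18745}{91} = \frac{243333}{91}$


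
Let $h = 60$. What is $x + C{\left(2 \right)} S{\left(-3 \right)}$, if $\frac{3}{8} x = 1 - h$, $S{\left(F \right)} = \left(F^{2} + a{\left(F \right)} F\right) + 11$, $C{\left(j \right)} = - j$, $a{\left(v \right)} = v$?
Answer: $- \frac{646}{3} \approx -215.33$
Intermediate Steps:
$S{\left(F \right)} = 11 + 2 F^{2}$ ($S{\left(F \right)} = \left(F^{2} + F F\right) + 11 = \left(F^{2} + F^{2}\right) + 11 = 2 F^{2} + 11 = 11 + 2 F^{2}$)
$x = - \frac{472}{3}$ ($x = \frac{8 \left(1 - 60\right)}{3} = \frac{8}{3} \left(-59\right) = - \frac{472}{3} \approx -157.33$)
$x + C{\left(2 \right)} S{\left(-3 \right)} = - \frac{472}{3} + \left(-1\right) 2 \left(11 + 2 \left(-3\right)^{2}\right) = - \frac{472}{3} - 2 \left(11 + 2 \cdot 9\right) = - \frac{472}{3} - 2 \left(11 + 18\right) = - \frac{472}{3} - 58 = - \frac{646}{3}$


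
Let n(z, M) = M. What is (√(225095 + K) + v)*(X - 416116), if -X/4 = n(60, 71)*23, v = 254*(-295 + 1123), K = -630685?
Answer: -88887946176 - 422648*I*√405590 ≈ -8.8888e+10 - 2.6917e+8*I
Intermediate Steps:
v = 210312 (v = 254*828 = 210312)
X = -6532 (X = -284*23 = -4*1633 = -6532)
(√(225095 + K) + v)*(X - 416116) = (√(225095 - 630685) + 210312)*(-6532 - 416116) = (√(-405590) + 210312)*(-422648) = (I*√405590 + 210312)*(-422648) = (210312 + I*√405590)*(-422648) = -88887946176 - 422648*I*√405590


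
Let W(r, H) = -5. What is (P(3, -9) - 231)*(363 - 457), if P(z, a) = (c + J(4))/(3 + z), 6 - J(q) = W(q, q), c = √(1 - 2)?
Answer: 64625/3 - 47*I/3 ≈ 21542.0 - 15.667*I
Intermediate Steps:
c = I (c = √(-1) = I ≈ 1.0*I)
J(q) = 11 (J(q) = 6 - 1*(-5) = 6 + 5 = 11)
P(z, a) = (11 + I)/(3 + z) (P(z, a) = (I + 11)/(3 + z) = (11 + I)/(3 + z))
(P(3, -9) - 231)*(363 - 457) = ((11 + I)/(3 + 3) - 231)*(363 - 457) = ((11 + I)/6 - 231)*(-94) = ((11/6 + I/6) - 231)*(-94) = (-1375/6 + I/6)*(-94) = 64625/3 - 47*I/3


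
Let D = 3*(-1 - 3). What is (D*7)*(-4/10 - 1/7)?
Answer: 228/5 ≈ 45.600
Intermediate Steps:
D = -12 (D = 3*(-4) = -12)
(D*7)*(-4/10 - 1/7) = (-12*7)*(-4/10 - 1/7) = -84*(-4*⅒ - 1*⅐) = -84*(-⅖ - ⅐) = -84*(-19/35) = 228/5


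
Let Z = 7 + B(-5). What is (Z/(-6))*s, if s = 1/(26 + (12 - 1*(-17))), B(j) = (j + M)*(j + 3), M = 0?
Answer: -17/330 ≈ -0.051515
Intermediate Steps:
B(j) = j*(3 + j) (B(j) = (j + 0)*(j + 3) = j*(3 + j))
Z = 17 (Z = 7 - 5*(3 - 5) = 7 - 5*(-2) = 7 + 10 = 17)
s = 1/55 (s = 1/(26 + (12 + 17)) = 1/(26 + 29) = 1/55 ≈ 0.018182)
(Z/(-6))*s = (17/(-6))*(1/55) = (17*(-1/6))*(1/55) = -17/6*1/55 = -17/330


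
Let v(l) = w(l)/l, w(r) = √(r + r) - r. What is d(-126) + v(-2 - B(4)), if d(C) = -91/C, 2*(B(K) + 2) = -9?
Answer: 7/18 ≈ 0.38889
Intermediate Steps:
B(K) = -13/2 (B(K) = -2 + (½)*(-9) = -2 - 9/2 = -13/2)
w(r) = -r + √2*√r (w(r) = √(2*r) - r = √2*√r - r = -r + √2*√r)
v(l) = (-l + √2*√l)/l
d(-126) + v(-2 - B(4)) = -91/(-126) + (-1 + √2/√(-2 - 1*(-13/2))) = -91*(-1/126) + (-1 + √2/√(-2 + 13/2)) = 13/18 + (-1 + √2/√(9/2)) = 13/18 + (-1 + √2*(√2/3)) = 13/18 + (-1 + ⅔) = 13/18 - ⅓ = 7/18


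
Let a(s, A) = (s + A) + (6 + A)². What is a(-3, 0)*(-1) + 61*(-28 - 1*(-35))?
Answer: 394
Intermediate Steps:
a(s, A) = A + s + (6 + A)² (a(s, A) = (A + s) + (6 + A)² = A + s + (6 + A)²)
a(-3, 0)*(-1) + 61*(-28 - 1*(-35)) = (0 - 3 + (6 + 0)²)*(-1) + 61*(-28 - 1*(-35)) = (0 - 3 + 6²)*(-1) + 61*(-28 + 35) = (0 - 3 + 36)*(-1) + 61*7 = 33*(-1) + 427 = -33 + 427 = 394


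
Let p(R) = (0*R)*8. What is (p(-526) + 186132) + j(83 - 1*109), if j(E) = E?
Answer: 186106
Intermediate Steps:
p(R) = 0 (p(R) = 0*8 = 0)
(p(-526) + 186132) + j(83 - 1*109) = (0 + 186132) + (83 - 1*109) = 186132 + (83 - 109) = 186132 - 26 = 186106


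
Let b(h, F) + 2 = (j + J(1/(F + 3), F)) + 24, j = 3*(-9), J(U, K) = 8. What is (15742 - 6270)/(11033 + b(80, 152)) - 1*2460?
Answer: -6784772/2759 ≈ -2459.1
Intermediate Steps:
j = -27
b(h, F) = 3 (b(h, F) = -2 + ((-27 + 8) + 24) = -2 + (-19 + 24) = -2 + 5 = 3)
(15742 - 6270)/(11033 + b(80, 152)) - 1*2460 = (15742 - 6270)/(11033 + 3) - 1*2460 = 9472/11036 - 2460 = 9472*(1/11036) - 2460 = 2368/2759 - 2460 = -6784772/2759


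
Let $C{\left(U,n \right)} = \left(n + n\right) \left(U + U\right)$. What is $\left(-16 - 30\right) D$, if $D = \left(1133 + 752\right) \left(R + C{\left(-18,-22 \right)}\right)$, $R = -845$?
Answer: $-64078690$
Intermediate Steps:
$C{\left(U,n \right)} = 4 U n$ ($C{\left(U,n \right)} = 2 n 2 U = 4 U n$)
$D = 1393015$ ($D = \left(1133 + 752\right) \left(-845 + 4 \left(-18\right) \left(-22\right)\right) = 1885 \left(-845 + 1584\right) = 1885 \cdot 739 = 1393015$)
$\left(-16 - 30\right) D = \left(-16 - 30\right) 1393015 = \left(-46\right) 1393015 = -64078690$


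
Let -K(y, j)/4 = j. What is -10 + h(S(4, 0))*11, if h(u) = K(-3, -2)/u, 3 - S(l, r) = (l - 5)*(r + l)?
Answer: 18/7 ≈ 2.5714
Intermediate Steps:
K(y, j) = -4*j
S(l, r) = 3 - (-5 + l)*(l + r) (S(l, r) = 3 - (l - 5)*(r + l) = 3 - (-5 + l)*(l + r))
h(u) = 8/u (h(u) = (-4*(-2))/u = 8/u)
-10 + h(S(4, 0))*11 = -10 + (8/(3 - 1*4² + 5*4 + 5*0 - 1*4*0))*11 = -10 + (8/(3 - 1*16 + 20 + 0 + 0))*11 = -10 + (8/(3 - 16 + 20 + 0 + 0))*11 = -10 + (8/7)*11 = -10 + 88/7 = 18/7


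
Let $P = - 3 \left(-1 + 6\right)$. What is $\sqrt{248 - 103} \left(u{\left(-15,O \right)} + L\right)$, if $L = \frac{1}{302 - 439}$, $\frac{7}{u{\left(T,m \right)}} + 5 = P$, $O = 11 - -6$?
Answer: $- \frac{979 \sqrt{145}}{2740} \approx -4.3025$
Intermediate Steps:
$O = 17$ ($O = 11 + 6 = 17$)
$P = -15$ ($P = \left(-3\right) 5 = -15$)
$u{\left(T,m \right)} = - \frac{7}{20}$ ($u{\left(T,m \right)} = \frac{7}{-5 - 15} = \frac{7}{-20} = 7 \left(- \frac{1}{20}\right) = - \frac{7}{20}$)
$L = - \frac{1}{137}$ ($L = \frac{1}{-137} = - \frac{1}{137} \approx -0.0072993$)
$\sqrt{248 - 103} \left(u{\left(-15,O \right)} + L\right) = \sqrt{248 - 103} \left(- \frac{7}{20} - \frac{1}{137}\right) = \sqrt{145} \left(- \frac{979}{2740}\right) = - \frac{979 \sqrt{145}}{2740}$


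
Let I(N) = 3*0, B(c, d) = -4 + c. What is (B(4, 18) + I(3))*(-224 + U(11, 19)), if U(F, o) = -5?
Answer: 0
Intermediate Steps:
I(N) = 0
(B(4, 18) + I(3))*(-224 + U(11, 19)) = ((-4 + 4) + 0)*(-224 - 5) = (0 + 0)*(-229) = 0*(-229) = 0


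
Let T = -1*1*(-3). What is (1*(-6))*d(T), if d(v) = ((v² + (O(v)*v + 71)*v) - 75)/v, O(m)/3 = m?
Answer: -456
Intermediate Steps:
O(m) = 3*m
T = 3 (T = -1*(-3) = 3)
d(v) = (-75 + v² + v*(71 + 3*v²))/v (d(v) = ((v² + ((3*v)*v + 71)*v) - 75)/v = ((v² + (3*v² + 71)*v) - 75)/v = ((v² + (71 + 3*v²)*v) - 75)/v = ((v² + v*(71 + 3*v²)) - 75)/v = (-75 + v² + v*(71 + 3*v²))/v)
(1*(-6))*d(T) = (1*(-6))*(71 + 3 - 75/3 + 3*3²) = -6*(71 + 3 - 75*⅓ + 3*9) = -6*(71 + 3 - 25 + 27) = -6*76 = -456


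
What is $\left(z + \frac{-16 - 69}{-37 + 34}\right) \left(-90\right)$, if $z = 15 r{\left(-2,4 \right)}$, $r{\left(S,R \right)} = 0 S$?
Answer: $-2550$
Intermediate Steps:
$r{\left(S,R \right)} = 0$
$z = 0$ ($z = 15 \cdot 0 = 0$)
$\left(z + \frac{-16 - 69}{-37 + 34}\right) \left(-90\right) = \left(0 + \frac{-16 - 69}{-37 + 34}\right) \left(-90\right) = \left(0 - \frac{85}{-3}\right) \left(-90\right) = \left(0 - - \frac{85}{3}\right) \left(-90\right) = \left(0 + \frac{85}{3}\right) \left(-90\right) = \frac{85}{3} \left(-90\right) = -2550$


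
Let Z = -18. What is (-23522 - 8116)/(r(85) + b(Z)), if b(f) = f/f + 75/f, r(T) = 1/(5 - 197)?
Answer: 2024832/203 ≈ 9974.5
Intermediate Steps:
r(T) = -1/192 (r(T) = 1/(-192) = -1/192)
b(f) = 1 + 75/f
(-23522 - 8116)/(r(85) + b(Z)) = (-23522 - 8116)/(-1/192 + (75 - 18)/(-18)) = -31638/(-1/192 - 1/18*57) = -31638/(-1/192 - 19/6) = -31638/(-203/64) = -31638*(-64/203) = 2024832/203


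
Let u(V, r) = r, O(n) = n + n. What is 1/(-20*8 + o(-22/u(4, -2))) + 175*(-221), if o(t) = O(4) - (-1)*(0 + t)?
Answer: -5453176/141 ≈ -38675.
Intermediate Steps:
O(n) = 2*n
o(t) = 8 + t (o(t) = 2*4 - (-1)*(0 + t) = 8 - (-1)*t = 8 + t)
1/(-20*8 + o(-22/u(4, -2))) + 175*(-221) = 1/(-20*8 + (8 - 22/(-2))) + 175*(-221) = 1/(-160 + (8 - 22*(-½))) - 38675 = 1/(-160 + (8 + 11)) - 38675 = 1/(-160 + 19) - 38675 = 1/(-141) - 38675 = -1/141 - 38675 = -5453176/141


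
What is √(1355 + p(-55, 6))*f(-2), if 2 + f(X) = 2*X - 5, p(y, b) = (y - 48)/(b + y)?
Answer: -11*√66498/7 ≈ -405.23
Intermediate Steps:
p(y, b) = (-48 + y)/(b + y)
f(X) = -7 + 2*X (f(X) = -2 + (2*X - 5) = -2 + (-5 + 2*X) = -7 + 2*X)
√(1355 + p(-55, 6))*f(-2) = √(1355 + (-48 - 55)/(6 - 55))*(-7 + 2*(-2)) = √(1355 - 103/(-49))*(-7 - 4) = √(1355 - 1/49*(-103))*(-11) = √(1355 + 103/49)*(-11) = √(66498/49)*(-11) = (√66498/7)*(-11) = -11*√66498/7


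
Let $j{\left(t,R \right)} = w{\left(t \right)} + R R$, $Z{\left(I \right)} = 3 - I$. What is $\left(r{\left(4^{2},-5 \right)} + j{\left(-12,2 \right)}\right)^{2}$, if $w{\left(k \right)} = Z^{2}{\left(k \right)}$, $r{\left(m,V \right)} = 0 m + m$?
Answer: $60025$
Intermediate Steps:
$r{\left(m,V \right)} = m$ ($r{\left(m,V \right)} = 0 + m = m$)
$w{\left(k \right)} = \left(3 - k\right)^{2}$
$j{\left(t,R \right)} = R^{2} + \left(-3 + t\right)^{2}$ ($j{\left(t,R \right)} = \left(-3 + t\right)^{2} + R R = \left(-3 + t\right)^{2} + R^{2} = R^{2} + \left(-3 + t\right)^{2}$)
$\left(r{\left(4^{2},-5 \right)} + j{\left(-12,2 \right)}\right)^{2} = \left(4^{2} + \left(2^{2} + \left(-3 - 12\right)^{2}\right)\right)^{2} = \left(16 + \left(4 + \left(-15\right)^{2}\right)\right)^{2} = \left(16 + \left(4 + 225\right)\right)^{2} = \left(16 + 229\right)^{2} = 245^{2} = 60025$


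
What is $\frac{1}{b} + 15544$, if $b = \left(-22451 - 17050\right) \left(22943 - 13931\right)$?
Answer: $\frac{5533399938527}{355983012} \approx 15544.0$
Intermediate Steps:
$b = -355983012$ ($b = \left(-39501\right) 9012 = -355983012$)
$\frac{1}{b} + 15544 = \frac{1}{-355983012} + 15544 = - \frac{1}{355983012} + 15544 = \frac{5533399938527}{355983012}$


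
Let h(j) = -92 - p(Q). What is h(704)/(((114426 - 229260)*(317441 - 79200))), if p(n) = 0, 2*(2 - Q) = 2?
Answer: 46/13679083497 ≈ 3.3628e-9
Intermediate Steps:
Q = 1 (Q = 2 - ½*2 = 2 - 1 = 1)
h(j) = -92 (h(j) = -92 - 1*0 = -92 + 0 = -92)
h(704)/(((114426 - 229260)*(317441 - 79200))) = -92*1/((114426 - 229260)*(317441 - 79200)) = -92/((-114834*238241)) = -92/(-27358166994) = -92*(-1/27358166994) = 46/13679083497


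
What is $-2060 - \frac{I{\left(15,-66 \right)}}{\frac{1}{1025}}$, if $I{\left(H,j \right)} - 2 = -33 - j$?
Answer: $-37935$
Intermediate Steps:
$I{\left(H,j \right)} = -31 - j$ ($I{\left(H,j \right)} = 2 - \left(33 + j\right) = -31 - j$)
$-2060 - \frac{I{\left(15,-66 \right)}}{\frac{1}{1025}} = -2060 - \frac{-31 - -66}{\frac{1}{1025}} = -2060 - \left(-31 + 66\right) \frac{1}{\frac{1}{1025}} = -2060 - 35 \cdot 1025 = -2060 - 35875 = -37935$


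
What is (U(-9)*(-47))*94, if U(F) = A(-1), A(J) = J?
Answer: 4418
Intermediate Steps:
U(F) = -1
(U(-9)*(-47))*94 = -1*(-47)*94 = 47*94 = 4418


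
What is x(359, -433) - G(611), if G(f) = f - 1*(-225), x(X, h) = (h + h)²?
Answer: 749120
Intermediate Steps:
x(X, h) = 4*h² (x(X, h) = (2*h)² = 4*h²)
G(f) = 225 + f (G(f) = f + 225 = 225 + f)
x(359, -433) - G(611) = 4*(-433)² - (225 + 611) = 4*187489 - 1*836 = 749956 - 836 = 749120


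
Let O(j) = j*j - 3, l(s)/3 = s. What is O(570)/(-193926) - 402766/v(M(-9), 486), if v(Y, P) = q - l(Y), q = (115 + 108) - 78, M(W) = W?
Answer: -3256778400/1389803 ≈ -2343.3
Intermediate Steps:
l(s) = 3*s
O(j) = -3 + j**2 (O(j) = j**2 - 3 = -3 + j**2)
q = 145 (q = 223 - 78 = 145)
v(Y, P) = 145 - 3*Y
O(570)/(-193926) - 402766/v(M(-9), 486) = (-3 + 570**2)/(-193926) - 402766/(145 - 3*(-9)) = (-3 + 324900)*(-1/193926) - 402766/(145 + 27) = 324897*(-1/193926) - 402766/172 = -108299/64642 - 402766*1/172 = -108299/64642 - 201383/86 = -3256778400/1389803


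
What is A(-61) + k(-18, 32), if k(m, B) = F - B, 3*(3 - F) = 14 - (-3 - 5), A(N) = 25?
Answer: -34/3 ≈ -11.333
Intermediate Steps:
F = -13/3 (F = 3 - (14 - (-3 - 5))/3 = 3 - (14 - 1*(-8))/3 = 3 - (14 + 8)/3 = 3 - ⅓*22 = 3 - 22/3 = -13/3 ≈ -4.3333)
k(m, B) = -13/3 - B
A(-61) + k(-18, 32) = 25 + (-13/3 - 1*32) = 25 + (-13/3 - 32) = 25 - 109/3 = -34/3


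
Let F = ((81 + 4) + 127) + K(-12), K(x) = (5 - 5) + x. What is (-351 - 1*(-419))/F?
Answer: 17/50 ≈ 0.34000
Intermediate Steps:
K(x) = x (K(x) = 0 + x = x)
F = 200 (F = ((81 + 4) + 127) - 12 = (85 + 127) - 12 = 212 - 12 = 200)
(-351 - 1*(-419))/F = (-351 - 1*(-419))/200 = (-351 + 419)*(1/200) = 68*(1/200) = 17/50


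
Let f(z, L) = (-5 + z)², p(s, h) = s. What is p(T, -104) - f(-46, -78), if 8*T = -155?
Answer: -20963/8 ≈ -2620.4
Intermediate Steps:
T = -155/8 (T = (⅛)*(-155) = -155/8 ≈ -19.375)
p(T, -104) - f(-46, -78) = -155/8 - (-5 - 46)² = -155/8 - 1*(-51)² = -155/8 - 1*2601 = -155/8 - 2601 = -20963/8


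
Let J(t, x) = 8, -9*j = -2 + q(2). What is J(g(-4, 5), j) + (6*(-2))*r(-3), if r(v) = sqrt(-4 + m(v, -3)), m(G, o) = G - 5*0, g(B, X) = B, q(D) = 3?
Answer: 8 - 12*I*sqrt(7) ≈ 8.0 - 31.749*I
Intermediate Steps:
m(G, o) = G (m(G, o) = G + 0 = G)
j = -1/9 (j = -(-2 + 3)/9 = -1/9*1 = -1/9 ≈ -0.11111)
r(v) = sqrt(-4 + v)
J(g(-4, 5), j) + (6*(-2))*r(-3) = 8 + (6*(-2))*sqrt(-4 - 3) = 8 - 12*I*sqrt(7)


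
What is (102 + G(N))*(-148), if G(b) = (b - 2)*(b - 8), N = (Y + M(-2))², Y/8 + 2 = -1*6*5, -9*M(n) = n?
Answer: -4155436174980952/6561 ≈ -6.3335e+11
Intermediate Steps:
M(n) = -n/9
Y = -256 (Y = -16 + 8*(-1*6*5) = -16 + 8*(-6*5) = -16 + 8*(-30) = -16 - 240 = -256)
N = 5299204/81 (N = (-256 - ⅑*(-2))² = (-256 + 2/9)² = (-2302/9)² = 5299204/81 ≈ 65422.)
G(b) = (-8 + b)*(-2 + b) (G(b) = (-2 + b)*(-8 + b) = (-8 + b)*(-2 + b))
(102 + G(N))*(-148) = (102 + (16 + (5299204/81)² - 10*5299204/81))*(-148) = (102 + (16 + 28081563033616/6561 - 52992040/81))*(-148) = (102 + 28077270783352/6561)*(-148) = (28077271452574/6561)*(-148) = -4155436174980952/6561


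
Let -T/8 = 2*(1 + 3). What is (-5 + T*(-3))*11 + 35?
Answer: 2092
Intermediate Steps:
T = -64 (T = -16*(1 + 3) = -16*4 = -8*8 = -64)
(-5 + T*(-3))*11 + 35 = (-5 - 64*(-3))*11 + 35 = (-5 + 192)*11 + 35 = 187*11 + 35 = 2057 + 35 = 2092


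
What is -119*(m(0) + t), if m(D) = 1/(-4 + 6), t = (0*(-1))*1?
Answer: -119/2 ≈ -59.500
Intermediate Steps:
t = 0 (t = 0*1 = 0)
m(D) = 1/2
-119*(m(0) + t) = -119*(1/2 + 0) = -119*1/2 = -119/2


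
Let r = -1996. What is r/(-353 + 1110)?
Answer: -1996/757 ≈ -2.6367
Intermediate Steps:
r/(-353 + 1110) = -1996/(-353 + 1110) = -1996/757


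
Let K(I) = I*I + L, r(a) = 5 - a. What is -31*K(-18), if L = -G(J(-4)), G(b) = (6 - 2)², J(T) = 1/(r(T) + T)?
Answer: -9548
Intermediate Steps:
J(T) = ⅕ (J(T) = 1/((5 - T) + T) = 1/5 = ⅕)
G(b) = 16 (G(b) = 4² = 16)
L = -16 (L = -1*16 = -16)
K(I) = -16 + I² (K(I) = I*I - 16 = I² - 16 = -16 + I²)
-31*K(-18) = -31*(-16 + (-18)²) = -31*(-16 + 324) = -31*308 = -9548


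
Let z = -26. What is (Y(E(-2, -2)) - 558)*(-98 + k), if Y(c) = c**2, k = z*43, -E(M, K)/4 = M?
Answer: 600704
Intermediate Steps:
E(M, K) = -4*M
k = -1118 (k = -26*43 = -1118)
(Y(E(-2, -2)) - 558)*(-98 + k) = ((-4*(-2))**2 - 558)*(-98 - 1118) = (8**2 - 558)*(-1216) = (64 - 558)*(-1216) = -494*(-1216) = 600704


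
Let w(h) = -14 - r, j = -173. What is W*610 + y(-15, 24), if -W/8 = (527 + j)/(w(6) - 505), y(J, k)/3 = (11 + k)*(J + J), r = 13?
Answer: 12930/133 ≈ 97.218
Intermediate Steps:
w(h) = -27 (w(h) = -14 - 1*13 = -14 - 13 = -27)
y(J, k) = 6*J*(11 + k) (y(J, k) = 3*((11 + k)*(J + J)) = 3*((11 + k)*(2*J)) = 3*(2*J*(11 + k)) = 6*J*(11 + k))
W = 708/133 (W = -8*(527 - 173)/(-27 - 505) = -2832/(-532) = -2832*(-1)/532 = -8*(-177/266) = 708/133 ≈ 5.3233)
W*610 + y(-15, 24) = (708/133)*610 + 6*(-15)*(11 + 24) = 431880/133 + 6*(-15)*35 = 431880/133 - 3150 = 12930/133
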